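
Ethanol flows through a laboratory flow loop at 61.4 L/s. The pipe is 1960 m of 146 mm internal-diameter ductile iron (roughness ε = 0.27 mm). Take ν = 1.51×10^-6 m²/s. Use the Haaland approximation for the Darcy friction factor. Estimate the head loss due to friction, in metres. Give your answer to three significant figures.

h_f ≈ 216 m

V = 4Q/(πD²) = 4·0.0614/(π·0.146²) = 3.668 m/s
Re = VD/ν = 3.668·0.146/1.51×10^-6 = 3.55×10^5 → turbulent
ε/D = 0.27/146 = 0.00185
Haaland: f = 0.02346
h_f = f(L/D)V²/(2g) = 0.02346·(1960/0.146)·3.668²/(2·9.81) = 215.9 m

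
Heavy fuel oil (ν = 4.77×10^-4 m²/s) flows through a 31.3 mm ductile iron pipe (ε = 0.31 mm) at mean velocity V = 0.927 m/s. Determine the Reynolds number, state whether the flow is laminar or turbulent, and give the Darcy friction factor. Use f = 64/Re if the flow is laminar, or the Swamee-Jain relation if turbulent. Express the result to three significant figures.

Re ≈ 60.8; laminar; f = 64/Re ≈ 1.05

Re = VD/ν = 0.9270·0.0313/4.77×10^-4 = 60.8
Re < 2300 → laminar → f = 64/Re = 1.052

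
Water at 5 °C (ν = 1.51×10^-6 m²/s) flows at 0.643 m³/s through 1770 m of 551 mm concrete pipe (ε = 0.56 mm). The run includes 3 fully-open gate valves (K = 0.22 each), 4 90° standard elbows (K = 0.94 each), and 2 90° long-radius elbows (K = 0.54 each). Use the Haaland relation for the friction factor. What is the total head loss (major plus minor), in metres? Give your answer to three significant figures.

V = 4Q/(πD²) = 2.697 m/s; V²/2g = 0.3706 m
Re = 9.84×10^5, ε/D = 0.00102 → f = 0.02002 (Haaland)
Major: h_f = f(L/D)·V²/2g = 0.02002·3212·0.3706 = 23.84 m
Minor: ΣK = 5.50; h_m = ΣK·V²/2g = 2.038 m
Total H_L = 23.84 + 2.038 = 25.87 m

H_L ≈ 25.9 m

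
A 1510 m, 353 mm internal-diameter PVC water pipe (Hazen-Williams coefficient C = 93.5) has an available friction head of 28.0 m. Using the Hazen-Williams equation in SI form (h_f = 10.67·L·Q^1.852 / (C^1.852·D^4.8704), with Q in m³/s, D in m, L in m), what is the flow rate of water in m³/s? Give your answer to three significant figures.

Rearranging: Q = [h_f·C^1.852·D^4.8704 / (10.67·L)]^(1/1.852)
Q = [28.0·93.5^1.852·0.353^4.8704 / (10.67·1510)]^0.540 = 0.1956 m³/s

Q ≈ 0.196 m³/s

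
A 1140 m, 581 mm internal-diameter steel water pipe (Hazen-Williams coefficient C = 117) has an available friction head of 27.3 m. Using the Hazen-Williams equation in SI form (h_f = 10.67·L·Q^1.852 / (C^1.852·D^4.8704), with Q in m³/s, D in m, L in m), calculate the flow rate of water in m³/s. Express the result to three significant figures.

Q ≈ 1.04 m³/s

Rearranging: Q = [h_f·C^1.852·D^4.8704 / (10.67·L)]^(1/1.852)
Q = [27.3·117^1.852·0.581^4.8704 / (10.67·1140)]^0.540 = 1.042 m³/s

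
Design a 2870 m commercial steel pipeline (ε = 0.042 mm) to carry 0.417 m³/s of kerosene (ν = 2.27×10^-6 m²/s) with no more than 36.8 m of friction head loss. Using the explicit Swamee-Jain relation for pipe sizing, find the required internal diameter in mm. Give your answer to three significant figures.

D ≈ 442 mm

Swamee-Jain (Type III): D = 0.66·[ε^1.25·(LQ²/(gh_f))^4.75 + ν·Q^9.4·(L/(gh_f))^5.2]^0.04
LQ²/(gh_f) = 1.382; L/(gh_f) = 7.950
Term 1 = ε^1.25·(…)^4.75 = 1.57×10^-5; Term 2 = ν·Q^9.4·(…)^5.2 = 2.93×10^-5
D = 0.66·(1.57×10^-5 + 2.93×10^-5)^0.04 = 0.4423 m = 442 mm
Check: V = 2.71 m/s, Re = 5.29×10^5, f = 0.01431, h_f = 34.9 m ≈ 36.8 m ✓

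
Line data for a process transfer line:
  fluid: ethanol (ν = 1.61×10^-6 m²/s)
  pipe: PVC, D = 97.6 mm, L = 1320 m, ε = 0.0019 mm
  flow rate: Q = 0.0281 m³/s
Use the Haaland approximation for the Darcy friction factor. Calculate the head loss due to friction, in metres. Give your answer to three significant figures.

V = 4Q/(πD²) = 4·0.0281/(π·0.0976²) = 3.756 m/s
Re = VD/ν = 3.756·0.0976/1.61×10^-6 = 2.28×10^5 → turbulent
ε/D = 0.0019/97.6 = 1.95×10^-5
Haaland: f = 0.01525
h_f = f(L/D)V²/(2g) = 0.01525·(1320/0.0976)·3.756²/(2·9.81) = 148.3 m

h_f ≈ 148 m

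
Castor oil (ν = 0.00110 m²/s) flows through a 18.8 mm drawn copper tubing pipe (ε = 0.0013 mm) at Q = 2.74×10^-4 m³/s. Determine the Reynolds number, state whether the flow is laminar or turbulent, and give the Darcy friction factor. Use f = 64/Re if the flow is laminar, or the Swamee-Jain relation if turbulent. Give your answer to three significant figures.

V = 4Q/(πD²) = 0.9871 m/s
Re = VD/ν = 0.9871·0.0188/0.00110 = 16.9
Re < 2300 → laminar → f = 64/Re = 3.794

Re ≈ 16.9; laminar; f = 64/Re ≈ 3.79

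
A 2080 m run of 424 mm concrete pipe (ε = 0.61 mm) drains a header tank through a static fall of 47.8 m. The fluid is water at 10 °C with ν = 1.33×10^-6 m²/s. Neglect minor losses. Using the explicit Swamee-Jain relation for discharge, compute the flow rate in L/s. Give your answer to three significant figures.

Q ≈ 419 L/s

Swamee-Jain (Type II): Q = -0.965·√(gD⁵h_f/L)·ln[ε/(3.7D) + √(3.17ν²L/(gD³h_f))]
√(gD⁵h_f/L) = √(9.81·0.424⁵·47.8/2080) = 0.05558
ε/(3.7D) = 3.89×10^-4; √(3.17ν²L/(gD³h_f)) = 1.81×10^-5
Q = -0.965·0.05558·ln(4.069×10^-4) = 0.4187 m³/s
Check: V = 2.97 m/s, Re = 9.45×10^5, f = 0.02183, h_f = 48.0 m ≈ 47.8 m ✓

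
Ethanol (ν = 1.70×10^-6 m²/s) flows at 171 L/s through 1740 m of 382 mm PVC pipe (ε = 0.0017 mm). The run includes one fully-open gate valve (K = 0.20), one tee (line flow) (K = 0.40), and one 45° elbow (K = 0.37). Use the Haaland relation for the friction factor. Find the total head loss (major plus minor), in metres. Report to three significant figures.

V = 4Q/(πD²) = 1.492 m/s; V²/2g = 0.1135 m
Re = 3.35×10^5, ε/D = 4.45×10^-6 → f = 0.01409 (Haaland)
Major: h_f = f(L/D)·V²/2g = 0.01409·4555·0.1135 = 7.280 m
Minor: ΣK = 0.970; h_m = ΣK·V²/2g = 0.1101 m
Total H_L = 7.280 + 0.1101 = 7.390 m

H_L ≈ 7.39 m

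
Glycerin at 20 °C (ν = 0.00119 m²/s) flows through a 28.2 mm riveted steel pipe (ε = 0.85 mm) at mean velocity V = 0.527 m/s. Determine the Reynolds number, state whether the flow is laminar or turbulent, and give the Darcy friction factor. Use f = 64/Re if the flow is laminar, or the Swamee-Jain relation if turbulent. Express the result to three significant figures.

Re = VD/ν = 0.5270·0.0282/0.00119 = 12.5
Re < 2300 → laminar → f = 64/Re = 5.125

Re ≈ 12.5; laminar; f = 64/Re ≈ 5.12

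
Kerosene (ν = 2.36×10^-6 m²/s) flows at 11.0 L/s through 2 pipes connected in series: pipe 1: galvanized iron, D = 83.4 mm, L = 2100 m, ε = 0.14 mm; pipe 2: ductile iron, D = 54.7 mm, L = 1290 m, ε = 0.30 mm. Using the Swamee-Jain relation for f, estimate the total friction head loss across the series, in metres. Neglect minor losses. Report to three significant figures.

Pipe 1: V = 2.014 m/s, Re = 7.12×10^4, ε/D = 0.00168, f = 0.02512, h_1 = f(L/D)V²/2g = 130.7 m
Pipe 2: V = 4.681 m/s, Re = 1.08×10^5, ε/D = 0.00548, f = 0.03230, h_2 = f(L/D)V²/2g = 850.6 m
Series → Q common, losses add: H = Σh = 981.3 m

H ≈ 981 m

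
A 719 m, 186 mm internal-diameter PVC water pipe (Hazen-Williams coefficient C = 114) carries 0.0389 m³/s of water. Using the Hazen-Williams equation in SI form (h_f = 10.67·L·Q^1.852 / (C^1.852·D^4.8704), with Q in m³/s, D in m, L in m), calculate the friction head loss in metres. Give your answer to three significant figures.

h_f ≈ 10.5 m

h_f = 10.67·719·0.0389^1.852 / (114^1.852·0.186^4.8704) = 10.52 m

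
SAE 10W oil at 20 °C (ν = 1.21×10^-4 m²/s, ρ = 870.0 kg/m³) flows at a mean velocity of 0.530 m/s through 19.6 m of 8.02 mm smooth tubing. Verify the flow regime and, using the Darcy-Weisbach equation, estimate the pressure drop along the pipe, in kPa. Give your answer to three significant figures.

Re = VD/ν = 0.530·0.008020/1.21×10^-4 = 35.1 → laminar (Re < 2300)
f = 64/Re = 1.822
h_f = f(L/D)V²/(2g) = 1.822·(19.6/0.008020)·0.530²/(2·9.81) = 63.75 m
Δp = ρg·h_f = 870.0·9.81·63.75 = 544.0 kPa

Δp ≈ 544 kPa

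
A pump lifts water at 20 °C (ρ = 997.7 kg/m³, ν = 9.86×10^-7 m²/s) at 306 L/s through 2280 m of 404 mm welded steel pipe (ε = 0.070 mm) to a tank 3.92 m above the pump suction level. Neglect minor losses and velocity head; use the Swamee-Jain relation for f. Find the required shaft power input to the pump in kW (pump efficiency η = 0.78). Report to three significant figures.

V = 4Q/(πD²) = 2.387 m/s; Re = 9.78×10^5; ε/D = 1.73×10^-4; f = 0.01449
h_f = f(L/D)V²/2g = 23.75 m
Total head H = z + h_f = 3.92 + 23.75 = 27.67 m
P_hyd = ρgQH = 997.7·9.81·0.306·27.67 = 82.86 kW
P_shaft = P_hyd/η = 82.86/0.78 = 106.2 kW

P_shaft ≈ 106 kW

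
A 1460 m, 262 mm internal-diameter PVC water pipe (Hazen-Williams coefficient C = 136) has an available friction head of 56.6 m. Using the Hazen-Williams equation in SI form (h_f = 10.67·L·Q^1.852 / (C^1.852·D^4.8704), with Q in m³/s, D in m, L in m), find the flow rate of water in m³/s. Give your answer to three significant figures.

Q ≈ 0.193 m³/s

Rearranging: Q = [h_f·C^1.852·D^4.8704 / (10.67·L)]^(1/1.852)
Q = [56.6·136^1.852·0.262^4.8704 / (10.67·1460)]^0.540 = 0.1934 m³/s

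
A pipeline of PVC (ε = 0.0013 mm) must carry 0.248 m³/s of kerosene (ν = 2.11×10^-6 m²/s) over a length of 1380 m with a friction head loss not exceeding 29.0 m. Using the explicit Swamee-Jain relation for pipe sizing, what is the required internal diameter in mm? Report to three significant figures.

D ≈ 322 mm

Swamee-Jain (Type III): D = 0.66·[ε^1.25·(LQ²/(gh_f))^4.75 + ν·Q^9.4·(L/(gh_f))^5.2]^0.04
LQ²/(gh_f) = 0.2983; L/(gh_f) = 4.851
Term 1 = ε^1.25·(…)^4.75 = 1.40×10^-10; Term 2 = ν·Q^9.4·(…)^5.2 = 1.58×10^-8
D = 0.66·(1.40×10^-10 + 1.58×10^-8)^0.04 = 0.3218 m = 322 mm
Check: V = 3.05 m/s, Re = 4.65×10^5, f = 0.01332, h_f = 27.1 m ≈ 29.0 m ✓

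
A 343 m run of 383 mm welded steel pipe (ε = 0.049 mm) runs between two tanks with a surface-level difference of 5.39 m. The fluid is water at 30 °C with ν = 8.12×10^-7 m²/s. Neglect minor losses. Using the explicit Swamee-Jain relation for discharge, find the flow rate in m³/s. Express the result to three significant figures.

Q ≈ 0.341 m³/s

Swamee-Jain (Type II): Q = -0.965·√(gD⁵h_f/L)·ln[ε/(3.7D) + √(3.17ν²L/(gD³h_f))]
√(gD⁵h_f/L) = √(9.81·0.383⁵·5.39/343) = 0.03564
ε/(3.7D) = 3.46×10^-5; √(3.17ν²L/(gD³h_f)) = 1.55×10^-5
Q = -0.965·0.03564·ln(5.011×10^-5) = 0.3406 m³/s
Check: V = 2.96 m/s, Re = 1.39×10^6, f = 0.01360, h_f = 5.42 m ≈ 5.39 m ✓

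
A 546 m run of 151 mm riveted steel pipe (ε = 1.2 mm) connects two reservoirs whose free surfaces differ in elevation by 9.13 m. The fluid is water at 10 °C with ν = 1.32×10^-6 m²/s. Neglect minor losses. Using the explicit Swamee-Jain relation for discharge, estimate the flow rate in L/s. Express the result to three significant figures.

Q ≈ 21.1 L/s

Swamee-Jain (Type II): Q = -0.965·√(gD⁵h_f/L)·ln[ε/(3.7D) + √(3.17ν²L/(gD³h_f))]
√(gD⁵h_f/L) = √(9.81·0.151⁵·9.13/546) = 0.003589
ε/(3.7D) = 0.00215; √(3.17ν²L/(gD³h_f)) = 9.89×10^-5
Q = -0.965·0.003589·ln(0.002247) = 0.02112 m³/s
Check: V = 1.18 m/s, Re = 1.35×10^5, f = 0.03585, h_f = 9.19 m ≈ 9.13 m ✓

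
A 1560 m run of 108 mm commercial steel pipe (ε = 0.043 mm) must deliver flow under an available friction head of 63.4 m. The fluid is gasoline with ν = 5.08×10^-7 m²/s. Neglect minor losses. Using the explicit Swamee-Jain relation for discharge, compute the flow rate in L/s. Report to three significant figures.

Swamee-Jain (Type II): Q = -0.965·√(gD⁵h_f/L)·ln[ε/(3.7D) + √(3.17ν²L/(gD³h_f))]
√(gD⁵h_f/L) = √(9.81·0.108⁵·63.4/1560) = 0.002420
ε/(3.7D) = 1.08×10^-4; √(3.17ν²L/(gD³h_f)) = 4.04×10^-5
Q = -0.965·0.002420·ln(1.480×10^-4) = 0.02060 m³/s
Check: V = 2.25 m/s, Re = 4.78×10^5, f = 0.01715, h_f = 63.8 m ≈ 63.4 m ✓

Q ≈ 20.6 L/s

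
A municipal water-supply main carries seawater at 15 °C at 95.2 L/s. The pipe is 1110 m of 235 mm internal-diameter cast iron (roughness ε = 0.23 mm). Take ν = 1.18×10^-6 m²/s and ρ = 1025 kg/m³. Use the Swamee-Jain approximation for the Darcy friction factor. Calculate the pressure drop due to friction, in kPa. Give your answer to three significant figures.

Δp ≈ 237 kPa

V = 4Q/(πD²) = 4·0.0952/(π·0.235²) = 2.195 m/s
Re = VD/ν = 2.195·0.235/1.18×10^-6 = 4.37×10^5 → turbulent
ε/D = 0.23/235 = 9.79×10^-4
Swamee-Jain: f = 0.02035
h_f = f(L/D)V²/(2g) = 0.02035·(1110/0.235)·2.195²/(2·9.81) = 23.60 m
Δp = ρg·h_f = 1025·9.81·23.60 = 237.3 kPa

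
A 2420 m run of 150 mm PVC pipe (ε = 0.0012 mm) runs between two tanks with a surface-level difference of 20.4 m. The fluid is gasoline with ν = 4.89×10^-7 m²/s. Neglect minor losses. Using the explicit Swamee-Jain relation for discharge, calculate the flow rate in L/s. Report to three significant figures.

Q ≈ 23.8 L/s

Swamee-Jain (Type II): Q = -0.965·√(gD⁵h_f/L)·ln[ε/(3.7D) + √(3.17ν²L/(gD³h_f))]
√(gD⁵h_f/L) = √(9.81·0.150⁵·20.4/2420) = 0.002506
ε/(3.7D) = 2.16×10^-6; √(3.17ν²L/(gD³h_f)) = 5.21×10^-5
Q = -0.965·0.002506·ln(5.428×10^-5) = 0.02375 m³/s
Check: V = 1.34 m/s, Re = 4.12×10^5, f = 0.01367, h_f = 20.3 m ≈ 20.4 m ✓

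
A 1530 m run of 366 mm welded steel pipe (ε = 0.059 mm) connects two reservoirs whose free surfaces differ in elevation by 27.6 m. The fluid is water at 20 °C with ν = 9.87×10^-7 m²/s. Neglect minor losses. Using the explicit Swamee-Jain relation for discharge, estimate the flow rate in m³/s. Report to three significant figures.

Q ≈ 0.319 m³/s

Swamee-Jain (Type II): Q = -0.965·√(gD⁵h_f/L)·ln[ε/(3.7D) + √(3.17ν²L/(gD³h_f))]
√(gD⁵h_f/L) = √(9.81·0.366⁵·27.6/1530) = 0.03409
ε/(3.7D) = 4.36×10^-5; √(3.17ν²L/(gD³h_f)) = 1.89×10^-5
Q = -0.965·0.03409·ln(6.243×10^-5) = 0.3185 m³/s
Check: V = 3.03 m/s, Re = 1.12×10^6, f = 0.01422, h_f = 27.8 m ≈ 27.6 m ✓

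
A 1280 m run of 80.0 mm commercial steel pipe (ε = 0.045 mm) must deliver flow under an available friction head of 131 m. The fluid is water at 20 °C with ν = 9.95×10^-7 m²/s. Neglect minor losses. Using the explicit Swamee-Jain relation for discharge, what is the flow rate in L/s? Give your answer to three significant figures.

Swamee-Jain (Type II): Q = -0.965·√(gD⁵h_f/L)·ln[ε/(3.7D) + √(3.17ν²L/(gD³h_f))]
√(gD⁵h_f/L) = √(9.81·0.0800⁵·131/1280) = 0.001814
ε/(3.7D) = 1.52×10^-4; √(3.17ν²L/(gD³h_f)) = 7.81×10^-5
Q = -0.965·0.001814·ln(2.302×10^-4) = 0.01466 m³/s
Check: V = 2.92 m/s, Re = 2.35×10^5, f = 0.01901, h_f = 132 m ≈ 131 m ✓

Q ≈ 14.7 L/s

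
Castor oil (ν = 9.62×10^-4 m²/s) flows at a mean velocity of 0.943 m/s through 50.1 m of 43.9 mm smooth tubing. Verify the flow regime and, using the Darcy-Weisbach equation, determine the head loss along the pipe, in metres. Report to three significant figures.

h_f ≈ 76.9 m

Re = VD/ν = 0.943·0.04390/9.62×10^-4 = 43.0 → laminar (Re < 2300)
f = 64/Re = 1.487
h_f = f(L/D)V²/(2g) = 1.487·(50.1/0.04390)·0.943²/(2·9.81) = 76.93 m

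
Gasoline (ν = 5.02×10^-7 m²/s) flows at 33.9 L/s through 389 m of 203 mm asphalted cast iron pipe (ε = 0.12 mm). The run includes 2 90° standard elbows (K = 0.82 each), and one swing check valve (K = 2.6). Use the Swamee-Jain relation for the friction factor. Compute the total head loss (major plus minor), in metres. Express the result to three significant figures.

V = 4Q/(πD²) = 1.047 m/s; V²/2g = 0.05592 m
Re = 4.24×10^5, ε/D = 5.91×10^-4 → f = 0.01847 (Swamee-Jain)
Major: h_f = f(L/D)·V²/2g = 0.01847·1916·0.05592 = 1.979 m
Minor: ΣK = 4.24; h_m = ΣK·V²/2g = 0.2371 m
Total H_L = 1.979 + 0.2371 = 2.216 m

H_L ≈ 2.22 m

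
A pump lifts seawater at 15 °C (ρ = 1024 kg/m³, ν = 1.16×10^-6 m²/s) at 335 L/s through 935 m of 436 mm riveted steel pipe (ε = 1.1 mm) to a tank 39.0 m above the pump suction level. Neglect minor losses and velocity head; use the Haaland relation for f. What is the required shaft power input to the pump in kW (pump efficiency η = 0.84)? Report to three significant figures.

V = 4Q/(πD²) = 2.244 m/s; Re = 8.43×10^5; ε/D = 0.00252; f = 0.02515
h_f = f(L/D)V²/2g = 13.84 m
Total head H = z + h_f = 39.0 + 13.84 = 52.84 m
P_hyd = ρgQH = 1024·9.81·0.335·52.84 = 177.8 kW
P_shaft = P_hyd/η = 177.8/0.84 = 211.7 kW

P_shaft ≈ 212 kW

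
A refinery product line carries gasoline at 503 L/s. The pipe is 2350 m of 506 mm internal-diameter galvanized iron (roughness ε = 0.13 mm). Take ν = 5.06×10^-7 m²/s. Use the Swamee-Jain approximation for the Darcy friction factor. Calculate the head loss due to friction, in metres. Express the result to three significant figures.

h_f ≈ 22.0 m

V = 4Q/(πD²) = 4·0.503/(π·0.506²) = 2.501 m/s
Re = VD/ν = 2.501·0.506/5.06×10^-7 = 2.50×10^6 → turbulent
ε/D = 0.13/506 = 2.57×10^-4
Swamee-Jain: f = 0.01487
h_f = f(L/D)V²/(2g) = 0.01487·(2350/0.506)·2.501²/(2·9.81) = 22.03 m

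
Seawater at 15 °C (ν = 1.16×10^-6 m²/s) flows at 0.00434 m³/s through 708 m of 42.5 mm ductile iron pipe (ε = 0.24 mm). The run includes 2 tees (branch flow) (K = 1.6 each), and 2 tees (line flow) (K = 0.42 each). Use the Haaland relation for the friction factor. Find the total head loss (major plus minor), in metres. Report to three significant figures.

H_L ≈ 259 m

V = 4Q/(πD²) = 3.059 m/s; V²/2g = 0.4770 m
Re = 1.12×10^5, ε/D = 0.00565 → f = 0.03229 (Haaland)
Major: h_f = f(L/D)·V²/2g = 0.03229·16659·0.4770 = 256.6 m
Minor: ΣK = 4.04; h_m = ΣK·V²/2g = 1.927 m
Total H_L = 256.6 + 1.927 = 258.5 m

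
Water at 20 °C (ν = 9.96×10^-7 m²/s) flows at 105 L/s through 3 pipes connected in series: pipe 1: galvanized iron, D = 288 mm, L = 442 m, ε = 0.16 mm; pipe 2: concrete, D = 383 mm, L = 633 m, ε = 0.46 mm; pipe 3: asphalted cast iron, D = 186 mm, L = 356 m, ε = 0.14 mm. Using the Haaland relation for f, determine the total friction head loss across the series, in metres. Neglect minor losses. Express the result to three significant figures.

H ≈ 32.6 m

Pipe 1: V = 1.612 m/s, Re = 4.66×10^5, ε/D = 5.56×10^-4, f = 0.01797, h_1 = f(L/D)V²/2g = 3.653 m
Pipe 2: V = 0.9114 m/s, Re = 3.50×10^5, ε/D = 0.00120, f = 0.02123, h_2 = f(L/D)V²/2g = 1.485 m
Pipe 3: V = 3.864 m/s, Re = 7.22×10^5, ε/D = 7.53×10^-4, f = 0.01883, h_3 = f(L/D)V²/2g = 27.43 m
Series → Q common, losses add: H = Σh = 32.57 m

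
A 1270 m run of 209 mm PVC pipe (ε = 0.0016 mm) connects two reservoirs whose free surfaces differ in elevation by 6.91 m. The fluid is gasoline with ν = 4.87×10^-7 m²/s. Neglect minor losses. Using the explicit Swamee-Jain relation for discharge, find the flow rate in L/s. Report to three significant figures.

Swamee-Jain (Type II): Q = -0.965·√(gD⁵h_f/L)·ln[ε/(3.7D) + √(3.17ν²L/(gD³h_f))]
√(gD⁵h_f/L) = √(9.81·0.209⁵·6.91/1270) = 0.004614
ε/(3.7D) = 2.07×10^-6; √(3.17ν²L/(gD³h_f)) = 3.93×10^-5
Q = -0.965·0.004614·ln(4.135×10^-5) = 0.04494 m³/s
Check: V = 1.31 m/s, Re = 5.62×10^5, f = 0.01295, h_f = 6.88 m ≈ 6.91 m ✓

Q ≈ 44.9 L/s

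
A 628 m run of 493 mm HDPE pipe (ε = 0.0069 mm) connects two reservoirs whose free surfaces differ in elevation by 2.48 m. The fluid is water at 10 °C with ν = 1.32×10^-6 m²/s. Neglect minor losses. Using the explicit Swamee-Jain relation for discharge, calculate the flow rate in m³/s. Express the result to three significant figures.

Swamee-Jain (Type II): Q = -0.965·√(gD⁵h_f/L)·ln[ε/(3.7D) + √(3.17ν²L/(gD³h_f))]
√(gD⁵h_f/L) = √(9.81·0.493⁵·2.48/628) = 0.03359
ε/(3.7D) = 3.78×10^-6; √(3.17ν²L/(gD³h_f)) = 3.45×10^-5
Q = -0.965·0.03359·ln(3.828×10^-5) = 0.3297 m³/s
Check: V = 1.73 m/s, Re = 6.45×10^5, f = 0.01277, h_f = 2.47 m ≈ 2.48 m ✓

Q ≈ 0.330 m³/s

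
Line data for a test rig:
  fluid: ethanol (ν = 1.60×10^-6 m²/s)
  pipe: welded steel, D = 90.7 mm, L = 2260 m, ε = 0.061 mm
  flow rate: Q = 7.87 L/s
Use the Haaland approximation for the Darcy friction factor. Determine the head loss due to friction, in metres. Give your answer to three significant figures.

V = 4Q/(πD²) = 4·0.00787/(π·0.0907²) = 1.218 m/s
Re = VD/ν = 1.218·0.0907/1.60×10^-6 = 6.90×10^4 → turbulent
ε/D = 0.061/90.7 = 6.73×10^-4
Haaland: f = 0.02173
h_f = f(L/D)V²/(2g) = 0.02173·(2260/0.0907)·1.218²/(2·9.81) = 40.95 m

h_f ≈ 41.0 m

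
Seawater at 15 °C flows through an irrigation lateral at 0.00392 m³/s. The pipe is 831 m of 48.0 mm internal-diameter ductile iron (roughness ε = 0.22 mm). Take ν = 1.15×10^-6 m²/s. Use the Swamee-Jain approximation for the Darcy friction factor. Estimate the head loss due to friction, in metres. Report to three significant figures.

h_f ≈ 128 m

V = 4Q/(πD²) = 4·0.00392/(π·0.0480²) = 2.166 m/s
Re = VD/ν = 2.166·0.0480/1.15×10^-6 = 9.04×10^4 → turbulent
ε/D = 0.22/48.0 = 0.00458
Swamee-Jain: f = 0.03094
h_f = f(L/D)V²/(2g) = 0.03094·(831/0.0480)·2.166²/(2·9.81) = 128.1 m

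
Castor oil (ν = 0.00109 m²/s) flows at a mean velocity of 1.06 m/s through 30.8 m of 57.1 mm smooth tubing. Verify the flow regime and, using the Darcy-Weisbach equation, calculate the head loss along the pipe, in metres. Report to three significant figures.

Re = VD/ν = 1.06·0.05710/0.00109 = 55.5 → laminar (Re < 2300)
f = 64/Re = 1.153
h_f = f(L/D)V²/(2g) = 1.153·(30.8/0.05710)·1.06²/(2·9.81) = 35.60 m

h_f ≈ 35.6 m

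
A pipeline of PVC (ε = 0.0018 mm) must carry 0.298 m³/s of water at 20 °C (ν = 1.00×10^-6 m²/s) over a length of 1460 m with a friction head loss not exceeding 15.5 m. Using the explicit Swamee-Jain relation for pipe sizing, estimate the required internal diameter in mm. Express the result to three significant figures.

D ≈ 386 mm

Swamee-Jain (Type III): D = 0.66·[ε^1.25·(LQ²/(gh_f))^4.75 + ν·Q^9.4·(L/(gh_f))^5.2]^0.04
LQ²/(gh_f) = 0.8527; L/(gh_f) = 9.602
Term 1 = ε^1.25·(…)^4.75 = 3.09×10^-8; Term 2 = ν·Q^9.4·(…)^5.2 = 1.47×10^-6
D = 0.66·(3.09×10^-8 + 1.47×10^-6)^0.04 = 0.3860 m = 386 mm
Check: V = 2.55 m/s, Re = 9.83×10^5, f = 0.01176, h_f = 14.7 m ≈ 15.5 m ✓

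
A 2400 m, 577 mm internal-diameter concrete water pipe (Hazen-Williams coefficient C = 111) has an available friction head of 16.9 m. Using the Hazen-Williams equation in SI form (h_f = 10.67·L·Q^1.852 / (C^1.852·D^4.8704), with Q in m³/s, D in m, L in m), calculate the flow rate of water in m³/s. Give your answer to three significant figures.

Q ≈ 0.501 m³/s

Rearranging: Q = [h_f·C^1.852·D^4.8704 / (10.67·L)]^(1/1.852)
Q = [16.9·111^1.852·0.577^4.8704 / (10.67·2400)]^0.540 = 0.5011 m³/s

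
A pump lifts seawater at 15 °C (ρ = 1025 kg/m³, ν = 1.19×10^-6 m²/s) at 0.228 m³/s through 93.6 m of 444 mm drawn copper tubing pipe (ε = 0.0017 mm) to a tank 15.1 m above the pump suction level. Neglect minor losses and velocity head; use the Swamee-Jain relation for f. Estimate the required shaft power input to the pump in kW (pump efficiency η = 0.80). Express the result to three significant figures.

V = 4Q/(πD²) = 1.473 m/s; Re = 5.49×10^5; ε/D = 3.83×10^-6; f = 0.01294
h_f = f(L/D)V²/2g = 0.3015 m
Total head H = z + h_f = 15.1 + 0.3015 = 15.40 m
P_hyd = ρgQH = 1025·9.81·0.228·15.40 = 35.31 kW
P_shaft = P_hyd/η = 35.31/0.80 = 44.14 kW

P_shaft ≈ 44.1 kW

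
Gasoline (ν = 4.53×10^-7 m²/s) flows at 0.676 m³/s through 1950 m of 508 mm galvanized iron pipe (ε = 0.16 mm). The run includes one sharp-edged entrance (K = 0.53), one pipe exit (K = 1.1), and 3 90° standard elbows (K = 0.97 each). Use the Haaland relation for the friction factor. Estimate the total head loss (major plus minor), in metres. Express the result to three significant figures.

H_L ≈ 35.9 m

V = 4Q/(πD²) = 3.335 m/s; V²/2g = 0.5670 m
Re = 3.74×10^6, ε/D = 3.15×10^-4 → f = 0.01530 (Haaland)
Major: h_f = f(L/D)·V²/2g = 0.01530·3839·0.5670 = 33.29 m
Minor: ΣK = 4.54; h_m = ΣK·V²/2g = 2.574 m
Total H_L = 33.29 + 2.574 = 35.86 m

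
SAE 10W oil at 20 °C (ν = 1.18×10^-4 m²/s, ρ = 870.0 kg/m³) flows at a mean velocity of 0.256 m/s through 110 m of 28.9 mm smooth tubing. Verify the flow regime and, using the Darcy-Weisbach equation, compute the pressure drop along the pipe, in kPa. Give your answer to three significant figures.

Δp ≈ 111 kPa

Re = VD/ν = 0.256·0.02890/1.18×10^-4 = 62.7 → laminar (Re < 2300)
f = 64/Re = 1.021
h_f = f(L/D)V²/(2g) = 1.021·(110/0.02890)·0.256²/(2·9.81) = 12.98 m
Δp = ρg·h_f = 870.0·9.81·12.98 = 110.8 kPa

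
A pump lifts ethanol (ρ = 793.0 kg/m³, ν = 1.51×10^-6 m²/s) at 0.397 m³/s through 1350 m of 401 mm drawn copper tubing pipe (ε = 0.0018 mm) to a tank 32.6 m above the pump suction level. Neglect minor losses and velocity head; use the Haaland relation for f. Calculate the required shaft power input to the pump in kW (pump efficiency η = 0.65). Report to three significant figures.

V = 4Q/(πD²) = 3.143 m/s; Re = 8.35×10^5; ε/D = 4.49×10^-6; f = 0.01201
h_f = f(L/D)V²/2g = 20.37 m
Total head H = z + h_f = 32.6 + 20.37 = 52.97 m
P_hyd = ρgQH = 793.0·9.81·0.397·52.97 = 163.6 kW
P_shaft = P_hyd/η = 163.6/0.65 = 251.7 kW

P_shaft ≈ 252 kW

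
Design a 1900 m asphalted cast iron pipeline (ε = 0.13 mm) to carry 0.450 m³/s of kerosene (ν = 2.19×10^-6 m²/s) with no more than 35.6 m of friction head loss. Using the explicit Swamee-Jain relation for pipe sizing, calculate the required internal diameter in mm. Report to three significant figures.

Swamee-Jain (Type III): D = 0.66·[ε^1.25·(LQ²/(gh_f))^4.75 + ν·Q^9.4·(L/(gh_f))^5.2]^0.04
LQ²/(gh_f) = 1.102; L/(gh_f) = 5.440
Term 1 = ε^1.25·(…)^4.75 = 2.20×10^-5; Term 2 = ν·Q^9.4·(…)^5.2 = 8.05×10^-6
D = 0.66·(2.20×10^-5 + 8.05×10^-6)^0.04 = 0.4352 m = 435 mm
Check: V = 3.03 m/s, Re = 6.01×10^5, f = 0.01617, h_f = 32.9 m ≈ 35.6 m ✓

D ≈ 435 mm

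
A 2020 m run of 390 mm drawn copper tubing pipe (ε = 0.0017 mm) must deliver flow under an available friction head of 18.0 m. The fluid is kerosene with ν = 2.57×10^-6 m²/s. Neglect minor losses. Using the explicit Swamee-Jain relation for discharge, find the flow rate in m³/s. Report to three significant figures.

Swamee-Jain (Type II): Q = -0.965·√(gD⁵h_f/L)·ln[ε/(3.7D) + √(3.17ν²L/(gD³h_f))]
√(gD⁵h_f/L) = √(9.81·0.390⁵·18.0/2020) = 0.02808
ε/(3.7D) = 1.18×10^-6; √(3.17ν²L/(gD³h_f)) = 6.35×10^-5
Q = -0.965·0.02808·ln(6.472×10^-5) = 0.2614 m³/s
Check: V = 2.19 m/s, Re = 3.32×10^5, f = 0.01416, h_f = 17.9 m ≈ 18.0 m ✓

Q ≈ 0.261 m³/s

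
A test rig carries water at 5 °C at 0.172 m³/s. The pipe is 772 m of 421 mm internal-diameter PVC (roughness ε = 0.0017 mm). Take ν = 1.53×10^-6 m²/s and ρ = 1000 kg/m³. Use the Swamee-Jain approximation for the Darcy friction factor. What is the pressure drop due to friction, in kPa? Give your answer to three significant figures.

Δp ≈ 19.7 kPa

V = 4Q/(πD²) = 4·0.172/(π·0.421²) = 1.236 m/s
Re = VD/ν = 1.236·0.421/1.53×10^-6 = 3.40×10^5 → turbulent
ε/D = 0.0017/421 = 4.04×10^-6
Swamee-Jain: f = 0.01409
h_f = f(L/D)V²/(2g) = 0.01409·(772/0.421)·1.236²/(2·9.81) = 2.011 m
Δp = ρg·h_f = 1000·9.81·2.011 = 19.73 kPa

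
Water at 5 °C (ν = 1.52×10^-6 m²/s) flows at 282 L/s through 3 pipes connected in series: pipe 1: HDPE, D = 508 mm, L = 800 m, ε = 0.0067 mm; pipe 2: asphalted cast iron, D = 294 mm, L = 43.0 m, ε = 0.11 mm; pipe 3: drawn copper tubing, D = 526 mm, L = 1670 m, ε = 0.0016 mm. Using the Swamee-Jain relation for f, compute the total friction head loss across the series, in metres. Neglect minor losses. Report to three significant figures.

H ≈ 7.87 m

Pipe 1: V = 1.391 m/s, Re = 4.65×10^5, ε/D = 1.32×10^-5, f = 0.01346, h_1 = f(L/D)V²/2g = 2.092 m
Pipe 2: V = 4.154 m/s, Re = 8.03×10^5, ε/D = 3.74×10^-4, f = 0.01652, h_2 = f(L/D)V²/2g = 2.126 m
Pipe 3: V = 1.298 m/s, Re = 4.49×10^5, ε/D = 3.04×10^-6, f = 0.01339, h_3 = f(L/D)V²/2g = 3.650 m
Series → Q common, losses add: H = Σh = 7.867 m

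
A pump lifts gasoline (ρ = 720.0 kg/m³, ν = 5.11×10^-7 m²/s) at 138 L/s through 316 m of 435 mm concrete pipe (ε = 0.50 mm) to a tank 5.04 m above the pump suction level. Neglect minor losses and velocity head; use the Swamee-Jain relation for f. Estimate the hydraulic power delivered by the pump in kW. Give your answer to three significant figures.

V = 4Q/(πD²) = 0.9286 m/s; Re = 7.90×10^5; ε/D = 0.00115; f = 0.02076
h_f = f(L/D)V²/2g = 0.6629 m
Total head H = z + h_f = 5.04 + 0.6629 = 5.703 m
P_hyd = ρgQH = 720.0·9.81·0.138·5.703 = 5.559 kW

P_hyd ≈ 5.56 kW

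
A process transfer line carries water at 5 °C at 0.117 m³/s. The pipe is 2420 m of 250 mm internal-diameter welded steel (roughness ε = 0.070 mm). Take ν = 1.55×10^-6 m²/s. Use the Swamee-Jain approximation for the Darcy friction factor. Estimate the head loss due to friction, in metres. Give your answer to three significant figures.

h_f ≈ 46.4 m

V = 4Q/(πD²) = 4·0.117/(π·0.250²) = 2.384 m/s
Re = VD/ν = 2.384·0.250/1.55×10^-6 = 3.84×10^5 → turbulent
ε/D = 0.070/250 = 2.80×10^-4
Swamee-Jain: f = 0.01655
h_f = f(L/D)V²/(2g) = 0.01655·(2420/0.250)·2.384²/(2·9.81) = 46.38 m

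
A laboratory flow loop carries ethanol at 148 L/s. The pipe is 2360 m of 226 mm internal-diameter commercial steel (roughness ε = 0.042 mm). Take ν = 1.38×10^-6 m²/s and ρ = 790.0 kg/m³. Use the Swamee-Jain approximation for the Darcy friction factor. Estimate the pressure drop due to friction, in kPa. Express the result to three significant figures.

V = 4Q/(πD²) = 4·0.148/(π·0.226²) = 3.689 m/s
Re = VD/ν = 3.689·0.226/1.38×10^-6 = 6.04×10^5 → turbulent
ε/D = 0.042/226 = 1.86×10^-4
Swamee-Jain: f = 0.01513
h_f = f(L/D)V²/(2g) = 0.01513·(2360/0.226)·3.689²/(2·9.81) = 109.6 m
Δp = ρg·h_f = 790.0·9.81·109.6 = 849.6 kPa

Δp ≈ 850 kPa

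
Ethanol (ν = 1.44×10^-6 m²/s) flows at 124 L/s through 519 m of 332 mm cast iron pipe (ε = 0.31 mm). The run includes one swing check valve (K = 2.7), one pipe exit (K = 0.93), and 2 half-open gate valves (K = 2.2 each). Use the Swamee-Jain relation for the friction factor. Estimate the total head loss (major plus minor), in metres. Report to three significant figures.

V = 4Q/(πD²) = 1.432 m/s; V²/2g = 0.1046 m
Re = 3.30×10^5, ε/D = 9.34×10^-4 → f = 0.02038 (Swamee-Jain)
Major: h_f = f(L/D)·V²/2g = 0.02038·1563·0.1046 = 3.331 m
Minor: ΣK = 8.03; h_m = ΣK·V²/2g = 0.8397 m
Total H_L = 3.331 + 0.8397 = 4.171 m

H_L ≈ 4.17 m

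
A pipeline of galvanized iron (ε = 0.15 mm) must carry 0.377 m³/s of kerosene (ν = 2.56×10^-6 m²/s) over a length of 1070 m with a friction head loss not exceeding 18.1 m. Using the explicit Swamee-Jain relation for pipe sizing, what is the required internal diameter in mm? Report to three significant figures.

Swamee-Jain (Type III): D = 0.66·[ε^1.25·(LQ²/(gh_f))^4.75 + ν·Q^9.4·(L/(gh_f))^5.2]^0.04
LQ²/(gh_f) = 0.8565; L/(gh_f) = 6.026
Term 1 = ε^1.25·(…)^4.75 = 7.95×10^-6; Term 2 = ν·Q^9.4·(…)^5.2 = 3.03×10^-6
D = 0.66·(7.95×10^-6 + 3.03×10^-6)^0.04 = 0.4180 m = 418 mm
Check: V = 2.75 m/s, Re = 4.49×10^5, f = 0.01694, h_f = 16.7 m ≈ 18.1 m ✓

D ≈ 418 mm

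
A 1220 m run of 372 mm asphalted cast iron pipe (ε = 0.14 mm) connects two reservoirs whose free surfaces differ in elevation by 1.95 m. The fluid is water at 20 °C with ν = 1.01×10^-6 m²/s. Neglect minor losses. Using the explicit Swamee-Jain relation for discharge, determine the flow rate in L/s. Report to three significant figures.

Q ≈ 88.8 L/s

Swamee-Jain (Type II): Q = -0.965·√(gD⁵h_f/L)·ln[ε/(3.7D) + √(3.17ν²L/(gD³h_f))]
√(gD⁵h_f/L) = √(9.81·0.372⁵·1.95/1220) = 0.01057
ε/(3.7D) = 1.02×10^-4; √(3.17ν²L/(gD³h_f)) = 6.33×10^-5
Q = -0.965·0.01057·ln(1.650×10^-4) = 0.08883 m³/s
Check: V = 0.817 m/s, Re = 3.01×10^5, f = 0.01757, h_f = 1.96 m ≈ 1.95 m ✓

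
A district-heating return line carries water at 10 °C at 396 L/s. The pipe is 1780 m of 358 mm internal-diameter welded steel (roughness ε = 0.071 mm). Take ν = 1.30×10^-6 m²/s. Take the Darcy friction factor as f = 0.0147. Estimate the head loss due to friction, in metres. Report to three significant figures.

h_f ≈ 57.7 m

V = 4Q/(πD²) = 4·0.396/(π·0.358²) = 3.934 m/s
h_f = f(L/D)V²/(2g) = 0.01470·(1780/0.358)·3.934²/(2·9.81) = 57.65 m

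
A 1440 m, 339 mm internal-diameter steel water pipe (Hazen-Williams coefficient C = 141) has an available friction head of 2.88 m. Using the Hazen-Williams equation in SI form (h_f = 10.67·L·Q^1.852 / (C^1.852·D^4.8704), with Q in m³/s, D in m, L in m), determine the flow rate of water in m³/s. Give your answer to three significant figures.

Q ≈ 0.0797 m³/s

Rearranging: Q = [h_f·C^1.852·D^4.8704 / (10.67·L)]^(1/1.852)
Q = [2.88·141^1.852·0.339^4.8704 / (10.67·1440)]^0.540 = 0.07966 m³/s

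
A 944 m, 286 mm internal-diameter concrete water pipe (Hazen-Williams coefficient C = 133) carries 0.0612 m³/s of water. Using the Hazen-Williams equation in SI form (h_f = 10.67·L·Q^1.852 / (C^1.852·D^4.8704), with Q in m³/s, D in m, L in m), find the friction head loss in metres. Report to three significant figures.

h_f ≈ 2.95 m

h_f = 10.67·944·0.0612^1.852 / (133^1.852·0.286^4.8704) = 2.955 m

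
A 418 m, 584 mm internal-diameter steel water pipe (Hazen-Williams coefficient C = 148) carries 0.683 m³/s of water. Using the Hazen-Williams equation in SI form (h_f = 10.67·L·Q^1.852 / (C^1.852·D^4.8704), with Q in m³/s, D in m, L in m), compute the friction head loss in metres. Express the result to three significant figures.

h_f ≈ 2.89 m

h_f = 10.67·418·0.683^1.852 / (148^1.852·0.584^4.8704) = 2.891 m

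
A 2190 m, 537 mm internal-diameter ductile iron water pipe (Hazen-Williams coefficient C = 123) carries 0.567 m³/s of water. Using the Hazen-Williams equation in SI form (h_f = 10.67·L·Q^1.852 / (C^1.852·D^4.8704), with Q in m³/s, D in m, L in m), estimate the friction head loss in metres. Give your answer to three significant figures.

h_f = 10.67·2190·0.567^1.852 / (123^1.852·0.537^4.8704) = 22.74 m

h_f ≈ 22.7 m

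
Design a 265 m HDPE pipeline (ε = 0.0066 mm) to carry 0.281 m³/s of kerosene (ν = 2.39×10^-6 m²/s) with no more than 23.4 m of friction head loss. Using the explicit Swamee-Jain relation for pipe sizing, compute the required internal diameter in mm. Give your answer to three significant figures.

D ≈ 253 mm

Swamee-Jain (Type III): D = 0.66·[ε^1.25·(LQ²/(gh_f))^4.75 + ν·Q^9.4·(L/(gh_f))^5.2]^0.04
LQ²/(gh_f) = 0.09115; L/(gh_f) = 1.154
Term 1 = ε^1.25·(…)^4.75 = 3.83×10^-12; Term 2 = ν·Q^9.4·(…)^5.2 = 3.32×10^-11
D = 0.66·(3.83×10^-12 + 3.32×10^-11)^0.04 = 0.2525 m = 253 mm
Check: V = 5.61 m/s, Re = 5.93×10^5, f = 0.01315, h_f = 22.2 m ≈ 23.4 m ✓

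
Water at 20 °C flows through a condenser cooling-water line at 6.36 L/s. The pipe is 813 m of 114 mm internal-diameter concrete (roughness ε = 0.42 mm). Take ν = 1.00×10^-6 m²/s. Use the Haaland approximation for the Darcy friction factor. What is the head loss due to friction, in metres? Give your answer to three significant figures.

V = 4Q/(πD²) = 4·0.00636/(π·0.114²) = 0.6231 m/s
Re = VD/ν = 0.6231·0.114/1.00×10^-6 = 7.10×10^4 → turbulent
ε/D = 0.42/114 = 0.00368
Haaland: f = 0.02922
h_f = f(L/D)V²/(2g) = 0.02922·(813/0.114)·0.6231²/(2·9.81) = 4.124 m

h_f ≈ 4.12 m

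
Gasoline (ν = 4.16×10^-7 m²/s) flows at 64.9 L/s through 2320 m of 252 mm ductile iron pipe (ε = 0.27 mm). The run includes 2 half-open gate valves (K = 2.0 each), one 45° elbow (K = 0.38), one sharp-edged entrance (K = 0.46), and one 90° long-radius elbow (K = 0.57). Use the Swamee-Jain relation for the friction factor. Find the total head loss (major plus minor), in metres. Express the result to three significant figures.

V = 4Q/(πD²) = 1.301 m/s; V²/2g = 0.08630 m
Re = 7.88×10^5, ε/D = 0.00107 → f = 0.02043 (Swamee-Jain)
Major: h_f = f(L/D)·V²/2g = 0.02043·9206·0.08630 = 16.24 m
Minor: ΣK = 5.41; h_m = ΣK·V²/2g = 0.4669 m
Total H_L = 16.24 + 0.4669 = 16.70 m

H_L ≈ 16.7 m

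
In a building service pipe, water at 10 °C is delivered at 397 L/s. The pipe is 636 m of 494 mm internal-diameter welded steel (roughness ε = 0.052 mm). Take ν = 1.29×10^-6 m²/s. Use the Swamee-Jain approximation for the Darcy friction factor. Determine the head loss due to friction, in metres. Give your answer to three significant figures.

V = 4Q/(πD²) = 4·0.397/(π·0.494²) = 2.071 m/s
Re = VD/ν = 2.071·0.494/1.29×10^-6 = 7.93×10^5 → turbulent
ε/D = 0.052/494 = 1.05×10^-4
Swamee-Jain: f = 0.01386
h_f = f(L/D)V²/(2g) = 0.01386·(636/0.494)·2.071²/(2·9.81) = 3.902 m

h_f ≈ 3.90 m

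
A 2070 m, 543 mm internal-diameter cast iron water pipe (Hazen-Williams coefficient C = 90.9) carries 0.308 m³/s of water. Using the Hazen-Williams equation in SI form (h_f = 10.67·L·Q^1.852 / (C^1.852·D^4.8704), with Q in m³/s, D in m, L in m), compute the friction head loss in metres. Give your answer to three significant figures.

h_f ≈ 11.5 m

h_f = 10.67·2070·0.308^1.852 / (90.9^1.852·0.543^4.8704) = 11.52 m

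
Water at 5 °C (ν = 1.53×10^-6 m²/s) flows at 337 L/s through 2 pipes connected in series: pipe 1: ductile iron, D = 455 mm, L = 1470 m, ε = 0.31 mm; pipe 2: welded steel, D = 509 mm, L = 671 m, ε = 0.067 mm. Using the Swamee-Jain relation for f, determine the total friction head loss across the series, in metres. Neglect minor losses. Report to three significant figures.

H ≈ 15.9 m

Pipe 1: V = 2.073 m/s, Re = 6.16×10^5, ε/D = 6.81×10^-4, f = 0.01868, h_1 = f(L/D)V²/2g = 13.21 m
Pipe 2: V = 1.656 m/s, Re = 5.51×10^5, ε/D = 1.32×10^-4, f = 0.01468, h_2 = f(L/D)V²/2g = 2.705 m
Series → Q common, losses add: H = Σh = 15.92 m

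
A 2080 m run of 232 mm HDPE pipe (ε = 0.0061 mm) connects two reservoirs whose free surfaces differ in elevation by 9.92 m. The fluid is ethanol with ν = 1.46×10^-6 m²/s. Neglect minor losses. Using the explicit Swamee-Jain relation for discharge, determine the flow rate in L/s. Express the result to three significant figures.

Swamee-Jain (Type II): Q = -0.965·√(gD⁵h_f/L)·ln[ε/(3.7D) + √(3.17ν²L/(gD³h_f))]
√(gD⁵h_f/L) = √(9.81·0.232⁵·9.92/2080) = 0.005608
ε/(3.7D) = 7.11×10^-6; √(3.17ν²L/(gD³h_f)) = 1.08×10^-4
Q = -0.965·0.005608·ln(1.147×10^-4) = 0.04910 m³/s
Check: V = 1.16 m/s, Re = 1.85×10^5, f = 0.01601, h_f = 9.87 m ≈ 9.92 m ✓

Q ≈ 49.1 L/s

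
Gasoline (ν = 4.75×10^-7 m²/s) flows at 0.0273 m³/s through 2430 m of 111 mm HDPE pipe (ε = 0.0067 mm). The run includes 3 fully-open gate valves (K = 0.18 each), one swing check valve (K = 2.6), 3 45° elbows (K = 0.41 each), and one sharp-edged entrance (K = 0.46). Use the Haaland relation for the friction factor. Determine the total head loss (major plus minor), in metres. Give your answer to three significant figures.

V = 4Q/(πD²) = 2.821 m/s; V²/2g = 0.4057 m
Re = 6.59×10^5, ε/D = 6.04×10^-5 → f = 0.01331 (Haaland)
Major: h_f = f(L/D)·V²/2g = 0.01331·21892·0.4057 = 118.2 m
Minor: ΣK = 4.83; h_m = ΣK·V²/2g = 1.959 m
Total H_L = 118.2 + 1.959 = 120.2 m

H_L ≈ 120 m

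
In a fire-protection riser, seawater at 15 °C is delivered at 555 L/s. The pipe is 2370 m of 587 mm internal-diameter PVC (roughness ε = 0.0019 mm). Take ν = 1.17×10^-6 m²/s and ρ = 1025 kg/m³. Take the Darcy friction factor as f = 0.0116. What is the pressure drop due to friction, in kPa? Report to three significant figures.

Δp ≈ 101 kPa

V = 4Q/(πD²) = 4·0.555/(π·0.587²) = 2.051 m/s
h_f = f(L/D)V²/(2g) = 0.01160·(2370/0.587)·2.051²/(2·9.81) = 10.04 m
Δp = ρg·h_f = 1025·9.81·10.04 = 101.0 kPa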